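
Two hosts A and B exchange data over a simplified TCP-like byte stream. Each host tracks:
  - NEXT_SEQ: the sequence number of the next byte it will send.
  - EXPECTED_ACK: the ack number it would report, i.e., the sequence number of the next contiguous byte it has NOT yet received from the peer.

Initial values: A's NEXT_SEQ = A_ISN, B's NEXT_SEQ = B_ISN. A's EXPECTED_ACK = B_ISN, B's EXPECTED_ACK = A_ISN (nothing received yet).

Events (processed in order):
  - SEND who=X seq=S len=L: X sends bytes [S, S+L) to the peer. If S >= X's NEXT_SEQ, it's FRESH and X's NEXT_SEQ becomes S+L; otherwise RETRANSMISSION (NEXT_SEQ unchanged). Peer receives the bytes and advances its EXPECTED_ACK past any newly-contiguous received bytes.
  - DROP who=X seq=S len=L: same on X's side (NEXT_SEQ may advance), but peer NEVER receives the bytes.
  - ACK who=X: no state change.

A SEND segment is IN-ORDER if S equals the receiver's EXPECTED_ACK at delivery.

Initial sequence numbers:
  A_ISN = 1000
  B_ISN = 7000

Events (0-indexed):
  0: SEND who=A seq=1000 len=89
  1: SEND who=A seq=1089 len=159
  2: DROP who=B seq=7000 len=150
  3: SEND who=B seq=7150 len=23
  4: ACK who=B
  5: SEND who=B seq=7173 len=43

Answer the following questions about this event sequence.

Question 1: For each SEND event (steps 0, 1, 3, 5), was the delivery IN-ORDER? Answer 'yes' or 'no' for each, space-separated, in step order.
Step 0: SEND seq=1000 -> in-order
Step 1: SEND seq=1089 -> in-order
Step 3: SEND seq=7150 -> out-of-order
Step 5: SEND seq=7173 -> out-of-order

Answer: yes yes no no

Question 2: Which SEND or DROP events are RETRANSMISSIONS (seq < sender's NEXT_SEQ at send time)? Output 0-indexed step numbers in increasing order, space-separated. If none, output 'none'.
Answer: none

Derivation:
Step 0: SEND seq=1000 -> fresh
Step 1: SEND seq=1089 -> fresh
Step 2: DROP seq=7000 -> fresh
Step 3: SEND seq=7150 -> fresh
Step 5: SEND seq=7173 -> fresh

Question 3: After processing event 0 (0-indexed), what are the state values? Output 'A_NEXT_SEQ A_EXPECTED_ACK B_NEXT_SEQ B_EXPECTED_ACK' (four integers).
After event 0: A_seq=1089 A_ack=7000 B_seq=7000 B_ack=1089

1089 7000 7000 1089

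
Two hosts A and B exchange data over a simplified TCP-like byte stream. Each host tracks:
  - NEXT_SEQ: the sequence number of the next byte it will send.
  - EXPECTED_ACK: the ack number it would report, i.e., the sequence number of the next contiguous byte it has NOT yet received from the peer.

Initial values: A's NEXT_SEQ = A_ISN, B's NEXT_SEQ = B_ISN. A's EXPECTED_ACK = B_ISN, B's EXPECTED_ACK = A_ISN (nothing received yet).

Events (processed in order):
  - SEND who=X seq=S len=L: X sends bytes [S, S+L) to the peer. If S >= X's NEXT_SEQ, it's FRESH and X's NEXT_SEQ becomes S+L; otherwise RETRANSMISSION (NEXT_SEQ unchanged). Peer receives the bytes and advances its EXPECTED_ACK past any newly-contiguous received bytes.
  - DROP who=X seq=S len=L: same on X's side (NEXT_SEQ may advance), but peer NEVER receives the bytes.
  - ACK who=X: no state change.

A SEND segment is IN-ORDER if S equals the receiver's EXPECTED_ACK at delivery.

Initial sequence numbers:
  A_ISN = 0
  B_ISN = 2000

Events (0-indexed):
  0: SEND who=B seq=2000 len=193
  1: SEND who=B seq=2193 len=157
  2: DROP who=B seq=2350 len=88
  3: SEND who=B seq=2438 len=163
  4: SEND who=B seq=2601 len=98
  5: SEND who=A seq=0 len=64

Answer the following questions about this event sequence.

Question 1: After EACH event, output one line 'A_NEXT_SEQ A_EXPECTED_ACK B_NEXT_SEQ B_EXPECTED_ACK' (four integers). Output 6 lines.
0 2193 2193 0
0 2350 2350 0
0 2350 2438 0
0 2350 2601 0
0 2350 2699 0
64 2350 2699 64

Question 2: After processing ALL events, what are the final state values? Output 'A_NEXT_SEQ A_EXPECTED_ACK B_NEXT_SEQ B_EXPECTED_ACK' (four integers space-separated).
Answer: 64 2350 2699 64

Derivation:
After event 0: A_seq=0 A_ack=2193 B_seq=2193 B_ack=0
After event 1: A_seq=0 A_ack=2350 B_seq=2350 B_ack=0
After event 2: A_seq=0 A_ack=2350 B_seq=2438 B_ack=0
After event 3: A_seq=0 A_ack=2350 B_seq=2601 B_ack=0
After event 4: A_seq=0 A_ack=2350 B_seq=2699 B_ack=0
After event 5: A_seq=64 A_ack=2350 B_seq=2699 B_ack=64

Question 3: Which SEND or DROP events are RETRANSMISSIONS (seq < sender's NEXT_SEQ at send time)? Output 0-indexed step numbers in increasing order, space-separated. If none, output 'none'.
Answer: none

Derivation:
Step 0: SEND seq=2000 -> fresh
Step 1: SEND seq=2193 -> fresh
Step 2: DROP seq=2350 -> fresh
Step 3: SEND seq=2438 -> fresh
Step 4: SEND seq=2601 -> fresh
Step 5: SEND seq=0 -> fresh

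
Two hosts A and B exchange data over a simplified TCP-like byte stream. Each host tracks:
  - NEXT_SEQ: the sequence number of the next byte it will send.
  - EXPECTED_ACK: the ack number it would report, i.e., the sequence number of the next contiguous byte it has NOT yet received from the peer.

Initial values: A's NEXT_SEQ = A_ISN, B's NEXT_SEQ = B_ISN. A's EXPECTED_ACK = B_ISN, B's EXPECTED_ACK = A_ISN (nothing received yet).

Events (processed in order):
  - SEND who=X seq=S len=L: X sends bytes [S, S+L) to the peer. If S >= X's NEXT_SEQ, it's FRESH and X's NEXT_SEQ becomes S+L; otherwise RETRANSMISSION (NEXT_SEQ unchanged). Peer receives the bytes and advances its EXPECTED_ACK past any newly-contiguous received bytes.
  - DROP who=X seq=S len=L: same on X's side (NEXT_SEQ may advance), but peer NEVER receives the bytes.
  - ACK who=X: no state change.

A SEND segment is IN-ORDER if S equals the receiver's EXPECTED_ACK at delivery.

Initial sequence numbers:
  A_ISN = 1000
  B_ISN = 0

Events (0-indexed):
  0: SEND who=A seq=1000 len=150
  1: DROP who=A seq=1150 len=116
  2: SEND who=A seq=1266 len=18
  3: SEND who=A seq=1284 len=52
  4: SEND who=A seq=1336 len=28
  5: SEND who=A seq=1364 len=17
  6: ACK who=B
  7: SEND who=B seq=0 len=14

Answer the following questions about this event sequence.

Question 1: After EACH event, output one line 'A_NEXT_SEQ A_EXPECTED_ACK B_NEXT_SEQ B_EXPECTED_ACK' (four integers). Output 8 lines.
1150 0 0 1150
1266 0 0 1150
1284 0 0 1150
1336 0 0 1150
1364 0 0 1150
1381 0 0 1150
1381 0 0 1150
1381 14 14 1150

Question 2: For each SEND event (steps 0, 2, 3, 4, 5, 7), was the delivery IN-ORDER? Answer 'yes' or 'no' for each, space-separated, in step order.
Answer: yes no no no no yes

Derivation:
Step 0: SEND seq=1000 -> in-order
Step 2: SEND seq=1266 -> out-of-order
Step 3: SEND seq=1284 -> out-of-order
Step 4: SEND seq=1336 -> out-of-order
Step 5: SEND seq=1364 -> out-of-order
Step 7: SEND seq=0 -> in-order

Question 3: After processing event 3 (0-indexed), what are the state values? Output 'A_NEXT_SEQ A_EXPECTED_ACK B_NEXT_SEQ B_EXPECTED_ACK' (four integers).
After event 0: A_seq=1150 A_ack=0 B_seq=0 B_ack=1150
After event 1: A_seq=1266 A_ack=0 B_seq=0 B_ack=1150
After event 2: A_seq=1284 A_ack=0 B_seq=0 B_ack=1150
After event 3: A_seq=1336 A_ack=0 B_seq=0 B_ack=1150

1336 0 0 1150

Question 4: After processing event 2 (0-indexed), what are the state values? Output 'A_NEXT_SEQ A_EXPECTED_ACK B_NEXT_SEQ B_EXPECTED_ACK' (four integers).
After event 0: A_seq=1150 A_ack=0 B_seq=0 B_ack=1150
After event 1: A_seq=1266 A_ack=0 B_seq=0 B_ack=1150
After event 2: A_seq=1284 A_ack=0 B_seq=0 B_ack=1150

1284 0 0 1150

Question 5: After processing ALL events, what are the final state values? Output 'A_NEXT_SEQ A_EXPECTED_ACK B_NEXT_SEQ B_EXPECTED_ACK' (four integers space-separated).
After event 0: A_seq=1150 A_ack=0 B_seq=0 B_ack=1150
After event 1: A_seq=1266 A_ack=0 B_seq=0 B_ack=1150
After event 2: A_seq=1284 A_ack=0 B_seq=0 B_ack=1150
After event 3: A_seq=1336 A_ack=0 B_seq=0 B_ack=1150
After event 4: A_seq=1364 A_ack=0 B_seq=0 B_ack=1150
After event 5: A_seq=1381 A_ack=0 B_seq=0 B_ack=1150
After event 6: A_seq=1381 A_ack=0 B_seq=0 B_ack=1150
After event 7: A_seq=1381 A_ack=14 B_seq=14 B_ack=1150

Answer: 1381 14 14 1150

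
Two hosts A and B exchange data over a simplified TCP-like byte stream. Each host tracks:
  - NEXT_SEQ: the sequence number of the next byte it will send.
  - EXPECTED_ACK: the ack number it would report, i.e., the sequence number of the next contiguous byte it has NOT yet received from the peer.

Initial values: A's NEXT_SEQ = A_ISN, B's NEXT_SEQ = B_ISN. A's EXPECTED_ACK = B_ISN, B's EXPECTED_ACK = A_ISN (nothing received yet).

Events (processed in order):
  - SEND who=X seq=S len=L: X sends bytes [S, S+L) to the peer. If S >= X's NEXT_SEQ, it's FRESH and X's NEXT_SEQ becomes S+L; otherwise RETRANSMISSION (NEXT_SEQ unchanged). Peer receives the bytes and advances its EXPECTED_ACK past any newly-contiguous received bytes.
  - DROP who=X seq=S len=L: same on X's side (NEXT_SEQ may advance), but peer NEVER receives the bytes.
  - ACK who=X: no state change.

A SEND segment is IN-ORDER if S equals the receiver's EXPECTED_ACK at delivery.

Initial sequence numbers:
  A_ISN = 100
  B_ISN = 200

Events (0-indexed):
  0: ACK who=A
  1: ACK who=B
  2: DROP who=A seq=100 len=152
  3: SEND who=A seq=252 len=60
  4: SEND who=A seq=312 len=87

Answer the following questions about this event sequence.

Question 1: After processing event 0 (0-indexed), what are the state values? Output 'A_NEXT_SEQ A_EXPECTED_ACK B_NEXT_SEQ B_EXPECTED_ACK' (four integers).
After event 0: A_seq=100 A_ack=200 B_seq=200 B_ack=100

100 200 200 100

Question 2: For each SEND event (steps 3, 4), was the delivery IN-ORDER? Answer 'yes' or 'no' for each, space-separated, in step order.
Step 3: SEND seq=252 -> out-of-order
Step 4: SEND seq=312 -> out-of-order

Answer: no no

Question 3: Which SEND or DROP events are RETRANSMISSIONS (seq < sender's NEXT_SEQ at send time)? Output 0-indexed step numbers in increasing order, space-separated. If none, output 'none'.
Step 2: DROP seq=100 -> fresh
Step 3: SEND seq=252 -> fresh
Step 4: SEND seq=312 -> fresh

Answer: none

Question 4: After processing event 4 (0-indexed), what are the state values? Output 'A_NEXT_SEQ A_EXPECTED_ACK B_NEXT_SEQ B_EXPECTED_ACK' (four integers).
After event 0: A_seq=100 A_ack=200 B_seq=200 B_ack=100
After event 1: A_seq=100 A_ack=200 B_seq=200 B_ack=100
After event 2: A_seq=252 A_ack=200 B_seq=200 B_ack=100
After event 3: A_seq=312 A_ack=200 B_seq=200 B_ack=100
After event 4: A_seq=399 A_ack=200 B_seq=200 B_ack=100

399 200 200 100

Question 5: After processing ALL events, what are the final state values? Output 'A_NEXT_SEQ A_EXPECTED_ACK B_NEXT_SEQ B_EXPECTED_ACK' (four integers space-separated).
After event 0: A_seq=100 A_ack=200 B_seq=200 B_ack=100
After event 1: A_seq=100 A_ack=200 B_seq=200 B_ack=100
After event 2: A_seq=252 A_ack=200 B_seq=200 B_ack=100
After event 3: A_seq=312 A_ack=200 B_seq=200 B_ack=100
After event 4: A_seq=399 A_ack=200 B_seq=200 B_ack=100

Answer: 399 200 200 100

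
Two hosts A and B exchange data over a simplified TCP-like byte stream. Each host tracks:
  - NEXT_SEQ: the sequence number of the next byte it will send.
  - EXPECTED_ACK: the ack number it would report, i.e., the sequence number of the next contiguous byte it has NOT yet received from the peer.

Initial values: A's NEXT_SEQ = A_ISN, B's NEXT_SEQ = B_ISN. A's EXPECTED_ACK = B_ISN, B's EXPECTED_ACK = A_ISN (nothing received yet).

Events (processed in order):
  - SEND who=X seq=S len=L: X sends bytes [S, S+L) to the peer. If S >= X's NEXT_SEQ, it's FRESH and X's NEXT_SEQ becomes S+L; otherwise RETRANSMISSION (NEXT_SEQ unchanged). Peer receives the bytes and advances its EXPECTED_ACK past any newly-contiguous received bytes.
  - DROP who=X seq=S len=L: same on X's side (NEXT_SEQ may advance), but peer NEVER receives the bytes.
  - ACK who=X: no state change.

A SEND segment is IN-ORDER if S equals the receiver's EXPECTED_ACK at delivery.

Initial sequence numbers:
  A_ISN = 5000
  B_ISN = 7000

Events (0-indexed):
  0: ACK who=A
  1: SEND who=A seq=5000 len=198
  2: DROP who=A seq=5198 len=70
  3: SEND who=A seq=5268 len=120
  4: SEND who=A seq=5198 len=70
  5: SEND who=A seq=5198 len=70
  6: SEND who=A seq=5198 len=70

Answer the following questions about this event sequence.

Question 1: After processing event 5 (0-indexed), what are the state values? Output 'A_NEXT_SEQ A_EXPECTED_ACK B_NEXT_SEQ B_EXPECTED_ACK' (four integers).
After event 0: A_seq=5000 A_ack=7000 B_seq=7000 B_ack=5000
After event 1: A_seq=5198 A_ack=7000 B_seq=7000 B_ack=5198
After event 2: A_seq=5268 A_ack=7000 B_seq=7000 B_ack=5198
After event 3: A_seq=5388 A_ack=7000 B_seq=7000 B_ack=5198
After event 4: A_seq=5388 A_ack=7000 B_seq=7000 B_ack=5388
After event 5: A_seq=5388 A_ack=7000 B_seq=7000 B_ack=5388

5388 7000 7000 5388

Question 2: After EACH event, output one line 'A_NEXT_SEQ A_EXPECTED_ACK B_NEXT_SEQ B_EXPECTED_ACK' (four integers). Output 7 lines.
5000 7000 7000 5000
5198 7000 7000 5198
5268 7000 7000 5198
5388 7000 7000 5198
5388 7000 7000 5388
5388 7000 7000 5388
5388 7000 7000 5388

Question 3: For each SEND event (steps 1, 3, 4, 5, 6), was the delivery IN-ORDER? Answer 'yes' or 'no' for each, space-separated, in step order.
Step 1: SEND seq=5000 -> in-order
Step 3: SEND seq=5268 -> out-of-order
Step 4: SEND seq=5198 -> in-order
Step 5: SEND seq=5198 -> out-of-order
Step 6: SEND seq=5198 -> out-of-order

Answer: yes no yes no no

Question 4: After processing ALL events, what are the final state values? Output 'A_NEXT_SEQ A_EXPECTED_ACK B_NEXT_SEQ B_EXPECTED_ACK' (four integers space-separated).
After event 0: A_seq=5000 A_ack=7000 B_seq=7000 B_ack=5000
After event 1: A_seq=5198 A_ack=7000 B_seq=7000 B_ack=5198
After event 2: A_seq=5268 A_ack=7000 B_seq=7000 B_ack=5198
After event 3: A_seq=5388 A_ack=7000 B_seq=7000 B_ack=5198
After event 4: A_seq=5388 A_ack=7000 B_seq=7000 B_ack=5388
After event 5: A_seq=5388 A_ack=7000 B_seq=7000 B_ack=5388
After event 6: A_seq=5388 A_ack=7000 B_seq=7000 B_ack=5388

Answer: 5388 7000 7000 5388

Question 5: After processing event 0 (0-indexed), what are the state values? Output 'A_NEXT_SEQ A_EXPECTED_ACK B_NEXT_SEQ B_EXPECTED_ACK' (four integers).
After event 0: A_seq=5000 A_ack=7000 B_seq=7000 B_ack=5000

5000 7000 7000 5000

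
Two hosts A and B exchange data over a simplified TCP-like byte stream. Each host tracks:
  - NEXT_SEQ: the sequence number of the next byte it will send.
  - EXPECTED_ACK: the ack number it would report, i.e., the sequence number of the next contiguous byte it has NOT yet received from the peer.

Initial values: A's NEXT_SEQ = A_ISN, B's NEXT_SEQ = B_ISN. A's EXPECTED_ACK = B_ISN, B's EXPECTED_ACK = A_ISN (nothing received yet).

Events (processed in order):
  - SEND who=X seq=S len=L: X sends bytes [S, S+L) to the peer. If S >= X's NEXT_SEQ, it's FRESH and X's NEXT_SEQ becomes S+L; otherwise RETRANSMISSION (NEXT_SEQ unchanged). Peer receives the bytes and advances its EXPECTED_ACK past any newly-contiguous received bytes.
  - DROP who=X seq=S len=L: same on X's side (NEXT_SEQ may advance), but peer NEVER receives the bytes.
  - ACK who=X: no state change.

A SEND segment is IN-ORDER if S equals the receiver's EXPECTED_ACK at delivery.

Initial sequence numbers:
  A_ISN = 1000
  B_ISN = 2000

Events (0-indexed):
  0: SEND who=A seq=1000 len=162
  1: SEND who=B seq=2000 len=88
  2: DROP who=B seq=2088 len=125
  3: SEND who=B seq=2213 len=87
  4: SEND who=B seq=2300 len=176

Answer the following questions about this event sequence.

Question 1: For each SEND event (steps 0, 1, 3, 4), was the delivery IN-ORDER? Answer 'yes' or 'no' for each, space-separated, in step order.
Step 0: SEND seq=1000 -> in-order
Step 1: SEND seq=2000 -> in-order
Step 3: SEND seq=2213 -> out-of-order
Step 4: SEND seq=2300 -> out-of-order

Answer: yes yes no no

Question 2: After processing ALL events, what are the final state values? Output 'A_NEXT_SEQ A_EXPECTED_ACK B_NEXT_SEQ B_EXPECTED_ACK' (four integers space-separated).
Answer: 1162 2088 2476 1162

Derivation:
After event 0: A_seq=1162 A_ack=2000 B_seq=2000 B_ack=1162
After event 1: A_seq=1162 A_ack=2088 B_seq=2088 B_ack=1162
After event 2: A_seq=1162 A_ack=2088 B_seq=2213 B_ack=1162
After event 3: A_seq=1162 A_ack=2088 B_seq=2300 B_ack=1162
After event 4: A_seq=1162 A_ack=2088 B_seq=2476 B_ack=1162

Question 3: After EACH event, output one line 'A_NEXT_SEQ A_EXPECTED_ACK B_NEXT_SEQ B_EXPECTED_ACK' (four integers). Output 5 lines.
1162 2000 2000 1162
1162 2088 2088 1162
1162 2088 2213 1162
1162 2088 2300 1162
1162 2088 2476 1162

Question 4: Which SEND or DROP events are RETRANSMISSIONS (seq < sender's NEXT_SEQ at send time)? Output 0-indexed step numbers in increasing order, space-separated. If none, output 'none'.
Answer: none

Derivation:
Step 0: SEND seq=1000 -> fresh
Step 1: SEND seq=2000 -> fresh
Step 2: DROP seq=2088 -> fresh
Step 3: SEND seq=2213 -> fresh
Step 4: SEND seq=2300 -> fresh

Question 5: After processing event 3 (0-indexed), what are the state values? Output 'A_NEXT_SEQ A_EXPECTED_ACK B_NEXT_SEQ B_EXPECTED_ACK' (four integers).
After event 0: A_seq=1162 A_ack=2000 B_seq=2000 B_ack=1162
After event 1: A_seq=1162 A_ack=2088 B_seq=2088 B_ack=1162
After event 2: A_seq=1162 A_ack=2088 B_seq=2213 B_ack=1162
After event 3: A_seq=1162 A_ack=2088 B_seq=2300 B_ack=1162

1162 2088 2300 1162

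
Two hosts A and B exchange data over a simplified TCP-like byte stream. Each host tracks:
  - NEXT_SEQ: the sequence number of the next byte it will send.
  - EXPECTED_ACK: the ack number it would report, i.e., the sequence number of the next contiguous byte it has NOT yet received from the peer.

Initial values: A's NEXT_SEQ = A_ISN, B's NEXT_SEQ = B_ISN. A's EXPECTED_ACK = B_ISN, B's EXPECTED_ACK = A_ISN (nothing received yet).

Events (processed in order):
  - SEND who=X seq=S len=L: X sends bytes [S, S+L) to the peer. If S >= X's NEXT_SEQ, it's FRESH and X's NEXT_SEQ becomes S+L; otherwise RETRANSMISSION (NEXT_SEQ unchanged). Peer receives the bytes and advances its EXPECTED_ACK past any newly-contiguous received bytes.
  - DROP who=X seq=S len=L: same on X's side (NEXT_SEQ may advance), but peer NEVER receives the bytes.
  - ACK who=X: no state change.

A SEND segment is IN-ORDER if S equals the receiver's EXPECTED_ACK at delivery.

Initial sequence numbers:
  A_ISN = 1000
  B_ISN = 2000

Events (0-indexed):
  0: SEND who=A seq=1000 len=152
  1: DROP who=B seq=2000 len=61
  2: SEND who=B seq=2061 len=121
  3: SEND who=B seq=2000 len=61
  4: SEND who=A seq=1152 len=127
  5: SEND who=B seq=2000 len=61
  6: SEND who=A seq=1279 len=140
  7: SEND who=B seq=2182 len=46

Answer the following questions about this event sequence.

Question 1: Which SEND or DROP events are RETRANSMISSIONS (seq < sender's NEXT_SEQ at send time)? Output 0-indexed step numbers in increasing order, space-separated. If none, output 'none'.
Answer: 3 5

Derivation:
Step 0: SEND seq=1000 -> fresh
Step 1: DROP seq=2000 -> fresh
Step 2: SEND seq=2061 -> fresh
Step 3: SEND seq=2000 -> retransmit
Step 4: SEND seq=1152 -> fresh
Step 5: SEND seq=2000 -> retransmit
Step 6: SEND seq=1279 -> fresh
Step 7: SEND seq=2182 -> fresh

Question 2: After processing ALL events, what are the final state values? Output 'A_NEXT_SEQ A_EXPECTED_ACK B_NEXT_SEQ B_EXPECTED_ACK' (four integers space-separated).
After event 0: A_seq=1152 A_ack=2000 B_seq=2000 B_ack=1152
After event 1: A_seq=1152 A_ack=2000 B_seq=2061 B_ack=1152
After event 2: A_seq=1152 A_ack=2000 B_seq=2182 B_ack=1152
After event 3: A_seq=1152 A_ack=2182 B_seq=2182 B_ack=1152
After event 4: A_seq=1279 A_ack=2182 B_seq=2182 B_ack=1279
After event 5: A_seq=1279 A_ack=2182 B_seq=2182 B_ack=1279
After event 6: A_seq=1419 A_ack=2182 B_seq=2182 B_ack=1419
After event 7: A_seq=1419 A_ack=2228 B_seq=2228 B_ack=1419

Answer: 1419 2228 2228 1419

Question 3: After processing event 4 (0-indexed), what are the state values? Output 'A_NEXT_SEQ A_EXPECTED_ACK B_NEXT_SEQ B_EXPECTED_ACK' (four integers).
After event 0: A_seq=1152 A_ack=2000 B_seq=2000 B_ack=1152
After event 1: A_seq=1152 A_ack=2000 B_seq=2061 B_ack=1152
After event 2: A_seq=1152 A_ack=2000 B_seq=2182 B_ack=1152
After event 3: A_seq=1152 A_ack=2182 B_seq=2182 B_ack=1152
After event 4: A_seq=1279 A_ack=2182 B_seq=2182 B_ack=1279

1279 2182 2182 1279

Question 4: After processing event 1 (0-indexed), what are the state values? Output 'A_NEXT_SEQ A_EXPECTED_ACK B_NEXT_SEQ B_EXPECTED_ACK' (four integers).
After event 0: A_seq=1152 A_ack=2000 B_seq=2000 B_ack=1152
After event 1: A_seq=1152 A_ack=2000 B_seq=2061 B_ack=1152

1152 2000 2061 1152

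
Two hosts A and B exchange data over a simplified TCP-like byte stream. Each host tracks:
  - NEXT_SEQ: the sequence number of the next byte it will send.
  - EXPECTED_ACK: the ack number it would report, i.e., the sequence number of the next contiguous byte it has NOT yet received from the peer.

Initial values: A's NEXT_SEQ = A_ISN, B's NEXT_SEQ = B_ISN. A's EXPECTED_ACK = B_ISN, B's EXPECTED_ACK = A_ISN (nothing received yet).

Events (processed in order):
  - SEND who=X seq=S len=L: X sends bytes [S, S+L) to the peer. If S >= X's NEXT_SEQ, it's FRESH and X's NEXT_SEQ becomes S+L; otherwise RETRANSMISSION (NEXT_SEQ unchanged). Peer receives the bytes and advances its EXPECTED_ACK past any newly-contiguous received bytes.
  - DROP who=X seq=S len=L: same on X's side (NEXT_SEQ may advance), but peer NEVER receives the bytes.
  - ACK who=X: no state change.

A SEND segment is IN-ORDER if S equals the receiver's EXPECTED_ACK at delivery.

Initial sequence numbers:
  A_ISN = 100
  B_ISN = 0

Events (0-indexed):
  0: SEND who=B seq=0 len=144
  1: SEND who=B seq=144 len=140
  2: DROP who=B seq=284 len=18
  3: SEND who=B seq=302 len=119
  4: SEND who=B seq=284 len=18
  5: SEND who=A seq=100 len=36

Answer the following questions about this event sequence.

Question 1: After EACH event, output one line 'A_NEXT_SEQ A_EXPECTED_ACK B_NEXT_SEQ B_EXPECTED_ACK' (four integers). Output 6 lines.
100 144 144 100
100 284 284 100
100 284 302 100
100 284 421 100
100 421 421 100
136 421 421 136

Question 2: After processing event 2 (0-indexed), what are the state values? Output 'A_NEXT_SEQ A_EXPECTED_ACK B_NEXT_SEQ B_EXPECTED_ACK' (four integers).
After event 0: A_seq=100 A_ack=144 B_seq=144 B_ack=100
After event 1: A_seq=100 A_ack=284 B_seq=284 B_ack=100
After event 2: A_seq=100 A_ack=284 B_seq=302 B_ack=100

100 284 302 100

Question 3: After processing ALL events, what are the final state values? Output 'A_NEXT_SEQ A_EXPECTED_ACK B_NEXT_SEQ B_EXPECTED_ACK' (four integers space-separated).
After event 0: A_seq=100 A_ack=144 B_seq=144 B_ack=100
After event 1: A_seq=100 A_ack=284 B_seq=284 B_ack=100
After event 2: A_seq=100 A_ack=284 B_seq=302 B_ack=100
After event 3: A_seq=100 A_ack=284 B_seq=421 B_ack=100
After event 4: A_seq=100 A_ack=421 B_seq=421 B_ack=100
After event 5: A_seq=136 A_ack=421 B_seq=421 B_ack=136

Answer: 136 421 421 136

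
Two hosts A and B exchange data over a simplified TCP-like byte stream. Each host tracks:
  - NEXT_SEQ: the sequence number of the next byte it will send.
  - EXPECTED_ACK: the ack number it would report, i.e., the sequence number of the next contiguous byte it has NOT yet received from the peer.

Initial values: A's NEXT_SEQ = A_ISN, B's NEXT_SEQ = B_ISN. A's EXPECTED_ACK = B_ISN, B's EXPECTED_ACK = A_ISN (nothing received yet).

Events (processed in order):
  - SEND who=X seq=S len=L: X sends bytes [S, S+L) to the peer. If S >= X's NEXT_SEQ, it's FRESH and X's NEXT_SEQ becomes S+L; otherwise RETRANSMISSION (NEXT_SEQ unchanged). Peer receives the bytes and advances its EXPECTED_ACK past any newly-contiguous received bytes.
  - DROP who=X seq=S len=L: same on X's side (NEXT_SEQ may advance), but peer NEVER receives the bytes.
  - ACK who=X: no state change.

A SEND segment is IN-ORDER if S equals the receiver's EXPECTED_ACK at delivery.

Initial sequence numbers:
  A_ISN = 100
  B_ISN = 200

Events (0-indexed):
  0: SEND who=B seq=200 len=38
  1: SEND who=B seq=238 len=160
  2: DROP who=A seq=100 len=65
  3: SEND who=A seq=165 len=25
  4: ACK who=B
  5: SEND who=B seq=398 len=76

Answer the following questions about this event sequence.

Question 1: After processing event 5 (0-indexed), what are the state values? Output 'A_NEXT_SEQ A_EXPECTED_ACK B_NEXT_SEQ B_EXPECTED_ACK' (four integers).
After event 0: A_seq=100 A_ack=238 B_seq=238 B_ack=100
After event 1: A_seq=100 A_ack=398 B_seq=398 B_ack=100
After event 2: A_seq=165 A_ack=398 B_seq=398 B_ack=100
After event 3: A_seq=190 A_ack=398 B_seq=398 B_ack=100
After event 4: A_seq=190 A_ack=398 B_seq=398 B_ack=100
After event 5: A_seq=190 A_ack=474 B_seq=474 B_ack=100

190 474 474 100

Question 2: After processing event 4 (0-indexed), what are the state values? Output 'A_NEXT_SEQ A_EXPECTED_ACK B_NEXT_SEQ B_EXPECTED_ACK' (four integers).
After event 0: A_seq=100 A_ack=238 B_seq=238 B_ack=100
After event 1: A_seq=100 A_ack=398 B_seq=398 B_ack=100
After event 2: A_seq=165 A_ack=398 B_seq=398 B_ack=100
After event 3: A_seq=190 A_ack=398 B_seq=398 B_ack=100
After event 4: A_seq=190 A_ack=398 B_seq=398 B_ack=100

190 398 398 100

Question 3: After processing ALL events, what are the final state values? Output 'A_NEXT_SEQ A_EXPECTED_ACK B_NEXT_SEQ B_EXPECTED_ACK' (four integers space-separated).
After event 0: A_seq=100 A_ack=238 B_seq=238 B_ack=100
After event 1: A_seq=100 A_ack=398 B_seq=398 B_ack=100
After event 2: A_seq=165 A_ack=398 B_seq=398 B_ack=100
After event 3: A_seq=190 A_ack=398 B_seq=398 B_ack=100
After event 4: A_seq=190 A_ack=398 B_seq=398 B_ack=100
After event 5: A_seq=190 A_ack=474 B_seq=474 B_ack=100

Answer: 190 474 474 100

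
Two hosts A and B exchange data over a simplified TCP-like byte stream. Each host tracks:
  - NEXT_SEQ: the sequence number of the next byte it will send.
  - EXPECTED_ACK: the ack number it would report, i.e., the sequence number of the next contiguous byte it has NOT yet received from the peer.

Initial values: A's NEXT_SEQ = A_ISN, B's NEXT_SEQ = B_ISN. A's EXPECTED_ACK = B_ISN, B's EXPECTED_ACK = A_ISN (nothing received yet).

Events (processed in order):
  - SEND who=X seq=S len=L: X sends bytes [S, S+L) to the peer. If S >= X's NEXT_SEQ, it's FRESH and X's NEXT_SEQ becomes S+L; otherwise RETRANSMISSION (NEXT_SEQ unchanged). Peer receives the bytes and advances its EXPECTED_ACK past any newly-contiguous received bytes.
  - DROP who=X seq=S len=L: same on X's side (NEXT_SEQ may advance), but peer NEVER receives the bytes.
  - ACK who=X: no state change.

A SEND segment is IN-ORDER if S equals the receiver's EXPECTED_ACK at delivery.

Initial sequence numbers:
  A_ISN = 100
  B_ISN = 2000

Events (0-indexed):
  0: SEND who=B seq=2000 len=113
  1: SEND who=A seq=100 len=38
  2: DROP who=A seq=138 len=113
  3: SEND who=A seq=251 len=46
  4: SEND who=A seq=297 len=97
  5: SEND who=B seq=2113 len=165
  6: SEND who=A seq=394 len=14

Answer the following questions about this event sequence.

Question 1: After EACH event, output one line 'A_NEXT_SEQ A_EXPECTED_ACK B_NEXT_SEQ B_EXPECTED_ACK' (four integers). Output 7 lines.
100 2113 2113 100
138 2113 2113 138
251 2113 2113 138
297 2113 2113 138
394 2113 2113 138
394 2278 2278 138
408 2278 2278 138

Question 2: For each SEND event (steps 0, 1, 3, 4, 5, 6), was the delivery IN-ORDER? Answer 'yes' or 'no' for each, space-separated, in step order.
Step 0: SEND seq=2000 -> in-order
Step 1: SEND seq=100 -> in-order
Step 3: SEND seq=251 -> out-of-order
Step 4: SEND seq=297 -> out-of-order
Step 5: SEND seq=2113 -> in-order
Step 6: SEND seq=394 -> out-of-order

Answer: yes yes no no yes no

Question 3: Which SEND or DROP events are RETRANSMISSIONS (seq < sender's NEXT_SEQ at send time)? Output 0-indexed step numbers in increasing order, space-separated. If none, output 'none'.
Answer: none

Derivation:
Step 0: SEND seq=2000 -> fresh
Step 1: SEND seq=100 -> fresh
Step 2: DROP seq=138 -> fresh
Step 3: SEND seq=251 -> fresh
Step 4: SEND seq=297 -> fresh
Step 5: SEND seq=2113 -> fresh
Step 6: SEND seq=394 -> fresh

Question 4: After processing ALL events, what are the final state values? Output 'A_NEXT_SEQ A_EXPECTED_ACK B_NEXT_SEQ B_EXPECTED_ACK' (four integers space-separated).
After event 0: A_seq=100 A_ack=2113 B_seq=2113 B_ack=100
After event 1: A_seq=138 A_ack=2113 B_seq=2113 B_ack=138
After event 2: A_seq=251 A_ack=2113 B_seq=2113 B_ack=138
After event 3: A_seq=297 A_ack=2113 B_seq=2113 B_ack=138
After event 4: A_seq=394 A_ack=2113 B_seq=2113 B_ack=138
After event 5: A_seq=394 A_ack=2278 B_seq=2278 B_ack=138
After event 6: A_seq=408 A_ack=2278 B_seq=2278 B_ack=138

Answer: 408 2278 2278 138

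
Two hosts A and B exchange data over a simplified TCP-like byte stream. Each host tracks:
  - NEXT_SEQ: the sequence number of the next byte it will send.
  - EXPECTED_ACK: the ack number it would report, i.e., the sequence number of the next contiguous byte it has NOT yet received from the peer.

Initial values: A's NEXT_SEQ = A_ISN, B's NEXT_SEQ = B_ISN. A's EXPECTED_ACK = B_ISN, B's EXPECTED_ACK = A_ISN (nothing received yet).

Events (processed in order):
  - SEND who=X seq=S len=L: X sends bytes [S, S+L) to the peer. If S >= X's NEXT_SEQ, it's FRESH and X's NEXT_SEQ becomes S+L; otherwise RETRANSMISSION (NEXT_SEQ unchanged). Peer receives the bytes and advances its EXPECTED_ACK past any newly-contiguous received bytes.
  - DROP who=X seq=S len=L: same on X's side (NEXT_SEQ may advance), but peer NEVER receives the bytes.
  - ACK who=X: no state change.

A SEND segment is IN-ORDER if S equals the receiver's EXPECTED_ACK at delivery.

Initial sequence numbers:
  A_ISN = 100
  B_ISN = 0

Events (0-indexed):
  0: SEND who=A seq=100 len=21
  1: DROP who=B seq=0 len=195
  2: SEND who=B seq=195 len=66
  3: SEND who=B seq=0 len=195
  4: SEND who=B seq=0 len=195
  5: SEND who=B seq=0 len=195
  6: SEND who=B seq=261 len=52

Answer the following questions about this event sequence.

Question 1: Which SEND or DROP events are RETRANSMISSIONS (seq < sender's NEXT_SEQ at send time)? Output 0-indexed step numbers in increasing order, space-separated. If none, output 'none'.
Answer: 3 4 5

Derivation:
Step 0: SEND seq=100 -> fresh
Step 1: DROP seq=0 -> fresh
Step 2: SEND seq=195 -> fresh
Step 3: SEND seq=0 -> retransmit
Step 4: SEND seq=0 -> retransmit
Step 5: SEND seq=0 -> retransmit
Step 6: SEND seq=261 -> fresh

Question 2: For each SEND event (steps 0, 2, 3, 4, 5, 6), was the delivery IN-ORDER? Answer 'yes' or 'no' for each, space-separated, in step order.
Step 0: SEND seq=100 -> in-order
Step 2: SEND seq=195 -> out-of-order
Step 3: SEND seq=0 -> in-order
Step 4: SEND seq=0 -> out-of-order
Step 5: SEND seq=0 -> out-of-order
Step 6: SEND seq=261 -> in-order

Answer: yes no yes no no yes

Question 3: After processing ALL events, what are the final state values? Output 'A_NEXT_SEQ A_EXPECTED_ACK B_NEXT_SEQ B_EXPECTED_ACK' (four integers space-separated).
After event 0: A_seq=121 A_ack=0 B_seq=0 B_ack=121
After event 1: A_seq=121 A_ack=0 B_seq=195 B_ack=121
After event 2: A_seq=121 A_ack=0 B_seq=261 B_ack=121
After event 3: A_seq=121 A_ack=261 B_seq=261 B_ack=121
After event 4: A_seq=121 A_ack=261 B_seq=261 B_ack=121
After event 5: A_seq=121 A_ack=261 B_seq=261 B_ack=121
After event 6: A_seq=121 A_ack=313 B_seq=313 B_ack=121

Answer: 121 313 313 121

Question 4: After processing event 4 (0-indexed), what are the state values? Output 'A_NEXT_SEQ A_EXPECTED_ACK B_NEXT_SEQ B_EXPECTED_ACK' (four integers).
After event 0: A_seq=121 A_ack=0 B_seq=0 B_ack=121
After event 1: A_seq=121 A_ack=0 B_seq=195 B_ack=121
After event 2: A_seq=121 A_ack=0 B_seq=261 B_ack=121
After event 3: A_seq=121 A_ack=261 B_seq=261 B_ack=121
After event 4: A_seq=121 A_ack=261 B_seq=261 B_ack=121

121 261 261 121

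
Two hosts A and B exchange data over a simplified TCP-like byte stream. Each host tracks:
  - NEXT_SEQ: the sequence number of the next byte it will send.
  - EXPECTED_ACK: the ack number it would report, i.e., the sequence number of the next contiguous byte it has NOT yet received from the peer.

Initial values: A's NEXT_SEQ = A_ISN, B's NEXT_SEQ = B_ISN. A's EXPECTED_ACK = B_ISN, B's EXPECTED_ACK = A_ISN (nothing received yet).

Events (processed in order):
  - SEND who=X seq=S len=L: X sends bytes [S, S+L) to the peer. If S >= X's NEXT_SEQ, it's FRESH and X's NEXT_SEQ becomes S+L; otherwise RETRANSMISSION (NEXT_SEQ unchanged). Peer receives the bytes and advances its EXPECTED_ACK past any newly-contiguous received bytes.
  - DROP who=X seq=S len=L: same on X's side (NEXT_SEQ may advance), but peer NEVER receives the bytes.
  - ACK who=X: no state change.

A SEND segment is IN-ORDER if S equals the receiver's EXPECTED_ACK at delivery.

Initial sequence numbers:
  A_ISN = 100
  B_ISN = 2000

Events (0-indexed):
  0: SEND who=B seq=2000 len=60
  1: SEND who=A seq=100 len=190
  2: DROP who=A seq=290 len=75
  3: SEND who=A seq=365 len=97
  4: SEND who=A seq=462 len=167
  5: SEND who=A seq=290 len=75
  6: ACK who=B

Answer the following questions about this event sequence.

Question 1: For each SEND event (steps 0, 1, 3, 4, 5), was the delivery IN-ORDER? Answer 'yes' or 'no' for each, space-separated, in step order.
Answer: yes yes no no yes

Derivation:
Step 0: SEND seq=2000 -> in-order
Step 1: SEND seq=100 -> in-order
Step 3: SEND seq=365 -> out-of-order
Step 4: SEND seq=462 -> out-of-order
Step 5: SEND seq=290 -> in-order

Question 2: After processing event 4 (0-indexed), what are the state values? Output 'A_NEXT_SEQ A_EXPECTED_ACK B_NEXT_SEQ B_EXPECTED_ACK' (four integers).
After event 0: A_seq=100 A_ack=2060 B_seq=2060 B_ack=100
After event 1: A_seq=290 A_ack=2060 B_seq=2060 B_ack=290
After event 2: A_seq=365 A_ack=2060 B_seq=2060 B_ack=290
After event 3: A_seq=462 A_ack=2060 B_seq=2060 B_ack=290
After event 4: A_seq=629 A_ack=2060 B_seq=2060 B_ack=290

629 2060 2060 290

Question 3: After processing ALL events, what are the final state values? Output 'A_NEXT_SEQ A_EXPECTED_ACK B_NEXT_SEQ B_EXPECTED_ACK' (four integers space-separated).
Answer: 629 2060 2060 629

Derivation:
After event 0: A_seq=100 A_ack=2060 B_seq=2060 B_ack=100
After event 1: A_seq=290 A_ack=2060 B_seq=2060 B_ack=290
After event 2: A_seq=365 A_ack=2060 B_seq=2060 B_ack=290
After event 3: A_seq=462 A_ack=2060 B_seq=2060 B_ack=290
After event 4: A_seq=629 A_ack=2060 B_seq=2060 B_ack=290
After event 5: A_seq=629 A_ack=2060 B_seq=2060 B_ack=629
After event 6: A_seq=629 A_ack=2060 B_seq=2060 B_ack=629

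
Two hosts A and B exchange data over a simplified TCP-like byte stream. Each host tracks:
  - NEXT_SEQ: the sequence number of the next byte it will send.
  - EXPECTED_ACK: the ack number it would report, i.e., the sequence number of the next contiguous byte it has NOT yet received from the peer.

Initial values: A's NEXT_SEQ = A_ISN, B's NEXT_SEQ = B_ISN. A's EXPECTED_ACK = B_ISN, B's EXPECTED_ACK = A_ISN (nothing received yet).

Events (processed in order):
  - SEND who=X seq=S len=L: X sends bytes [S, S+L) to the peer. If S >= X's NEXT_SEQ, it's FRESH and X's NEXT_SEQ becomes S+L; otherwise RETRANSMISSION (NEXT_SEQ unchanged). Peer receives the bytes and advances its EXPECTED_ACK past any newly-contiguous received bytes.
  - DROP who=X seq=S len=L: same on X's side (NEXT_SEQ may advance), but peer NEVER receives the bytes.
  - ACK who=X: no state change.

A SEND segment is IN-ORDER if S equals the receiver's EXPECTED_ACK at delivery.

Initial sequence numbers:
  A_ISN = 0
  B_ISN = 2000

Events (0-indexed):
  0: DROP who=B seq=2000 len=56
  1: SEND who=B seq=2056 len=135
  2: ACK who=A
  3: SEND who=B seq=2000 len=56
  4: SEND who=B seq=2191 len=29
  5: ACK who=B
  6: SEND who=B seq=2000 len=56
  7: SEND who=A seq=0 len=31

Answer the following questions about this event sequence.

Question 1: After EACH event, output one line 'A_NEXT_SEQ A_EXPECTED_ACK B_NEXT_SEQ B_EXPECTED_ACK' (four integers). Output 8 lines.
0 2000 2056 0
0 2000 2191 0
0 2000 2191 0
0 2191 2191 0
0 2220 2220 0
0 2220 2220 0
0 2220 2220 0
31 2220 2220 31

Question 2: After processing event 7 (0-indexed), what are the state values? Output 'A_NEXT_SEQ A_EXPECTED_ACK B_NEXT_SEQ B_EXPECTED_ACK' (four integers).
After event 0: A_seq=0 A_ack=2000 B_seq=2056 B_ack=0
After event 1: A_seq=0 A_ack=2000 B_seq=2191 B_ack=0
After event 2: A_seq=0 A_ack=2000 B_seq=2191 B_ack=0
After event 3: A_seq=0 A_ack=2191 B_seq=2191 B_ack=0
After event 4: A_seq=0 A_ack=2220 B_seq=2220 B_ack=0
After event 5: A_seq=0 A_ack=2220 B_seq=2220 B_ack=0
After event 6: A_seq=0 A_ack=2220 B_seq=2220 B_ack=0
After event 7: A_seq=31 A_ack=2220 B_seq=2220 B_ack=31

31 2220 2220 31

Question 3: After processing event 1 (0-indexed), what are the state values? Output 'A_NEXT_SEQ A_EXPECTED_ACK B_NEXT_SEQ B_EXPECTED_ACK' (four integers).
After event 0: A_seq=0 A_ack=2000 B_seq=2056 B_ack=0
After event 1: A_seq=0 A_ack=2000 B_seq=2191 B_ack=0

0 2000 2191 0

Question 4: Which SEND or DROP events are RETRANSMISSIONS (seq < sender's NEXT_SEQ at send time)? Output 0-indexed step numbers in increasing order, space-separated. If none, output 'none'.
Step 0: DROP seq=2000 -> fresh
Step 1: SEND seq=2056 -> fresh
Step 3: SEND seq=2000 -> retransmit
Step 4: SEND seq=2191 -> fresh
Step 6: SEND seq=2000 -> retransmit
Step 7: SEND seq=0 -> fresh

Answer: 3 6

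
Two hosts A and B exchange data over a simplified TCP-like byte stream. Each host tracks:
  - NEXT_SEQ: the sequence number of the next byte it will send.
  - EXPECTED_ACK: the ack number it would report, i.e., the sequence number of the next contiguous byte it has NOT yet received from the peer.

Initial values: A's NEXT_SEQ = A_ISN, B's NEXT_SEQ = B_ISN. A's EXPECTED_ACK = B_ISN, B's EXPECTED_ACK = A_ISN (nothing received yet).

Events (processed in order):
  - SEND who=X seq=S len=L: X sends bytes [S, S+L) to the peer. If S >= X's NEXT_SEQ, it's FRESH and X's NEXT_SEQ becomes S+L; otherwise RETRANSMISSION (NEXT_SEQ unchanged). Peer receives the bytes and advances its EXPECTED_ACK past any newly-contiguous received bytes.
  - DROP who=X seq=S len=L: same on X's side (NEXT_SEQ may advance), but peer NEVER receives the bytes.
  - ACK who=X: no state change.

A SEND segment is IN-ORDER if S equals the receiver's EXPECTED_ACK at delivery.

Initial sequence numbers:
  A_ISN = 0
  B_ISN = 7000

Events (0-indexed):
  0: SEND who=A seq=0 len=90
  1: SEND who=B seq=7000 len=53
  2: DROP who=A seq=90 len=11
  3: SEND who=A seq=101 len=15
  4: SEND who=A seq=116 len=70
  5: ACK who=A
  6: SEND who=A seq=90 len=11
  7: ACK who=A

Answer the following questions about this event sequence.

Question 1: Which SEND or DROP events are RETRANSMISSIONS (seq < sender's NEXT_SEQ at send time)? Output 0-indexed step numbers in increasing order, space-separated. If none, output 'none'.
Answer: 6

Derivation:
Step 0: SEND seq=0 -> fresh
Step 1: SEND seq=7000 -> fresh
Step 2: DROP seq=90 -> fresh
Step 3: SEND seq=101 -> fresh
Step 4: SEND seq=116 -> fresh
Step 6: SEND seq=90 -> retransmit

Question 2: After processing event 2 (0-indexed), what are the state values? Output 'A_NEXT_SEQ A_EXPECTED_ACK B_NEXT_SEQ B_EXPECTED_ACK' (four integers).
After event 0: A_seq=90 A_ack=7000 B_seq=7000 B_ack=90
After event 1: A_seq=90 A_ack=7053 B_seq=7053 B_ack=90
After event 2: A_seq=101 A_ack=7053 B_seq=7053 B_ack=90

101 7053 7053 90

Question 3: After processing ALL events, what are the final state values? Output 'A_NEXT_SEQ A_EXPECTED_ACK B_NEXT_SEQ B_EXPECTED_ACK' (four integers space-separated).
After event 0: A_seq=90 A_ack=7000 B_seq=7000 B_ack=90
After event 1: A_seq=90 A_ack=7053 B_seq=7053 B_ack=90
After event 2: A_seq=101 A_ack=7053 B_seq=7053 B_ack=90
After event 3: A_seq=116 A_ack=7053 B_seq=7053 B_ack=90
After event 4: A_seq=186 A_ack=7053 B_seq=7053 B_ack=90
After event 5: A_seq=186 A_ack=7053 B_seq=7053 B_ack=90
After event 6: A_seq=186 A_ack=7053 B_seq=7053 B_ack=186
After event 7: A_seq=186 A_ack=7053 B_seq=7053 B_ack=186

Answer: 186 7053 7053 186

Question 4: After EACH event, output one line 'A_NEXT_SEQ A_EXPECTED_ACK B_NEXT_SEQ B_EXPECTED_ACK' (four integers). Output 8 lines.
90 7000 7000 90
90 7053 7053 90
101 7053 7053 90
116 7053 7053 90
186 7053 7053 90
186 7053 7053 90
186 7053 7053 186
186 7053 7053 186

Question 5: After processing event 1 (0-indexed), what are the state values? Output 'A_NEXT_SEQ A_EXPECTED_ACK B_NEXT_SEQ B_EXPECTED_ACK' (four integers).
After event 0: A_seq=90 A_ack=7000 B_seq=7000 B_ack=90
After event 1: A_seq=90 A_ack=7053 B_seq=7053 B_ack=90

90 7053 7053 90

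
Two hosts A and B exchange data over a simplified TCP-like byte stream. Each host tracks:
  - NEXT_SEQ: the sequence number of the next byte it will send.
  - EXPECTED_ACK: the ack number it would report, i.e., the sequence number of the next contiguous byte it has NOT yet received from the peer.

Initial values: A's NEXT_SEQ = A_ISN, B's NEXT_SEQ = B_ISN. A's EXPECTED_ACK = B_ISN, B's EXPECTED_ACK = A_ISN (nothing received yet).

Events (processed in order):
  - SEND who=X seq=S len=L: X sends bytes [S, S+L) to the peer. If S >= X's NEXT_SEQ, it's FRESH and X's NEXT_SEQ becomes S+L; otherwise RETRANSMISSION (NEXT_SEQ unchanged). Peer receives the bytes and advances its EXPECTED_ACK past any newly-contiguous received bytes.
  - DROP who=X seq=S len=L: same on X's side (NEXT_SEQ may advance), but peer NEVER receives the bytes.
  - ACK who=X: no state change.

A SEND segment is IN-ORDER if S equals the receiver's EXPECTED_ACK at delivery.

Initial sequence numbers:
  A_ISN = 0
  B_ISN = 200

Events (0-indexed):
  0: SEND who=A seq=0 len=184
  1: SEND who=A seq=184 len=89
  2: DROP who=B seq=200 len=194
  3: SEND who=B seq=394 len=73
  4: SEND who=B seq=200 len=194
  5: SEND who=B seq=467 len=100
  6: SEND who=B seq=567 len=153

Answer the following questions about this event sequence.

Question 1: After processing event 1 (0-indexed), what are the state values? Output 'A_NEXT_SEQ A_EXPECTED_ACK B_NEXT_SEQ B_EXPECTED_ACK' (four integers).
After event 0: A_seq=184 A_ack=200 B_seq=200 B_ack=184
After event 1: A_seq=273 A_ack=200 B_seq=200 B_ack=273

273 200 200 273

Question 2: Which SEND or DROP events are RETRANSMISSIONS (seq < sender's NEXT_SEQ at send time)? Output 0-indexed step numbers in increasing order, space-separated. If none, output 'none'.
Step 0: SEND seq=0 -> fresh
Step 1: SEND seq=184 -> fresh
Step 2: DROP seq=200 -> fresh
Step 3: SEND seq=394 -> fresh
Step 4: SEND seq=200 -> retransmit
Step 5: SEND seq=467 -> fresh
Step 6: SEND seq=567 -> fresh

Answer: 4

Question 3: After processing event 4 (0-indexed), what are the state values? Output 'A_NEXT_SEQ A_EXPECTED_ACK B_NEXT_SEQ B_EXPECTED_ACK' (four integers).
After event 0: A_seq=184 A_ack=200 B_seq=200 B_ack=184
After event 1: A_seq=273 A_ack=200 B_seq=200 B_ack=273
After event 2: A_seq=273 A_ack=200 B_seq=394 B_ack=273
After event 3: A_seq=273 A_ack=200 B_seq=467 B_ack=273
After event 4: A_seq=273 A_ack=467 B_seq=467 B_ack=273

273 467 467 273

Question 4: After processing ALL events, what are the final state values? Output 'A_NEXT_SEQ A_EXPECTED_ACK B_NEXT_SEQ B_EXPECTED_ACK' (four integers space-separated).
Answer: 273 720 720 273

Derivation:
After event 0: A_seq=184 A_ack=200 B_seq=200 B_ack=184
After event 1: A_seq=273 A_ack=200 B_seq=200 B_ack=273
After event 2: A_seq=273 A_ack=200 B_seq=394 B_ack=273
After event 3: A_seq=273 A_ack=200 B_seq=467 B_ack=273
After event 4: A_seq=273 A_ack=467 B_seq=467 B_ack=273
After event 5: A_seq=273 A_ack=567 B_seq=567 B_ack=273
After event 6: A_seq=273 A_ack=720 B_seq=720 B_ack=273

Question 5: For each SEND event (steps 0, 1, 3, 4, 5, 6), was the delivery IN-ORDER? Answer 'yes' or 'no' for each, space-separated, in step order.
Answer: yes yes no yes yes yes

Derivation:
Step 0: SEND seq=0 -> in-order
Step 1: SEND seq=184 -> in-order
Step 3: SEND seq=394 -> out-of-order
Step 4: SEND seq=200 -> in-order
Step 5: SEND seq=467 -> in-order
Step 6: SEND seq=567 -> in-order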